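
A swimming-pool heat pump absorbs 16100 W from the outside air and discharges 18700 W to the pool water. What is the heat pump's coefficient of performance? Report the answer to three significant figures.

7.19

The first law gives Q̇_H = Q̇_C + Ẇ, so the three rates are Q̇_C = 16100, Q̇_H = 18700, Ẇ = 2600 W.
COP_HP = Q̇_H/Ẇ = 18700/2600 = 7.192.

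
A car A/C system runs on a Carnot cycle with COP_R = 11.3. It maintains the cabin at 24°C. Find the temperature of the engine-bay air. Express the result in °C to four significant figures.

COP_R = T_C/(T_H − T_C) gives T_H − T_C = T_C/COP.
With T_C = 297.15 K, T_H = 297.15 × (1 + 1/11.3) = 323.45 K.
Converting, 323.45 K = 50.30°C.

50.30 °C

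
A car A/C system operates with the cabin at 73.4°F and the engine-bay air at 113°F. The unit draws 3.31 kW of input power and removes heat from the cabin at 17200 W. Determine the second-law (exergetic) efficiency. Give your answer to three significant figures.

0.386

Converting, Q̇_C = 17200 W = 17.20 kW, so COP_actual = Q̇_C/Ẇ = 17.20/3.310 = 5.196.
In absolute terms T_C = 296.15 K and T_H = 318.15 K, so ΔT = 22.00 K.
COP_Carnot = T_C/ΔT = 296.15/22.00 = 13.46.
η_II = COP_actual/COP_Carnot = 5.196/13.46 = 0.3860.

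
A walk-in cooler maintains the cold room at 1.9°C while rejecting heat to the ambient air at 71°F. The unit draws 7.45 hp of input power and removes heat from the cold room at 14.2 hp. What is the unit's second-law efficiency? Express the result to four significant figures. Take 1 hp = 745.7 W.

0.1370

COP_actual = Q̇_C/Ẇ = 14.20/7.450 = 1.906.
In absolute terms T_C = 275.05 K and T_H = 294.82 K, so ΔT = 19.77 K.
COP_Carnot = T_C/ΔT = 275.05/19.77 = 13.91.
η_II = COP_actual/COP_Carnot = 1.906/13.91 = 0.1370.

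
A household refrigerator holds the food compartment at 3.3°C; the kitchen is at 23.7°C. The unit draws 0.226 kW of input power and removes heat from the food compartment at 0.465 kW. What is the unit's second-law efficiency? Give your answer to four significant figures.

COP_actual = Q̇_C/Ẇ = 0.4650/0.2260 = 2.058.
In absolute terms T_C = 276.45 K and T_H = 296.85 K, so ΔT = 20.40 K.
COP_Carnot = T_C/ΔT = 276.45/20.40 = 13.55.
η_II = COP_actual/COP_Carnot = 2.058/13.55 = 0.1518.

0.1518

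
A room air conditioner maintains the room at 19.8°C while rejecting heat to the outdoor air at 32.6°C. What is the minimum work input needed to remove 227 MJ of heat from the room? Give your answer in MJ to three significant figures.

In absolute terms T_C = 292.95 K and T_H = 305.75 K, so ΔT = 12.80 K.
The reversible limit is COP_R = T_C/ΔT = 22.89, so W_min = Q_C/COP = Q_C·ΔT/T_C.
W_min = 227.0 × 12.80/292.95 = 9.918 MJ.

9.92 MJ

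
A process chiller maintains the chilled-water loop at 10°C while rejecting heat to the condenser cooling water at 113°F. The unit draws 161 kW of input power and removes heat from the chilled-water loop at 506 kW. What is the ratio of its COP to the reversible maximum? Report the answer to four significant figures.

COP_actual = Q̇_C/Ẇ = 506.0/161.0 = 3.143.
In absolute terms T_C = 283.15 K and T_H = 318.15 K, so ΔT = 35.00 K.
COP_Carnot = T_C/ΔT = 283.15/35.00 = 8.090.
η_II = COP_actual/COP_Carnot = 3.143/8.090 = 0.3885.

0.3885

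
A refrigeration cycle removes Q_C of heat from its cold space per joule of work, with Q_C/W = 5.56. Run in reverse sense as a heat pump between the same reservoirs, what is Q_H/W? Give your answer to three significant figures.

The first law on one cycle gives Q_H = Q_C + W, so Q_H/W = Q_C/W + 1.
COP_HP = COP_R + 1 = 5.56 + 1 = 6.56.

6.56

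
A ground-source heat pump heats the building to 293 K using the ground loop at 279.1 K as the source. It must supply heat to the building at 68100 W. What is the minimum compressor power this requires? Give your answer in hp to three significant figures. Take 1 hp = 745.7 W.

4.33 hp

The reservoir spacing is ΔT = 293 − 279.1 = 13.90 K.
COP_Carnot = T_H/ΔT = 293.00/13.90 = 21.08.
Ẇ_min = Q̇/COP_Carnot = 68100/21.08 = 3231 W = 4.332 hp.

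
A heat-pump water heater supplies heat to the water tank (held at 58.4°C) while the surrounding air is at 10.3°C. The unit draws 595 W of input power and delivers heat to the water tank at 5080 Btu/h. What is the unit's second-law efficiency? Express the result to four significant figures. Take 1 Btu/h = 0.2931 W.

0.3630

Converting, Q̇_H = 5080 Btu/h = 1489 W, so COP_actual = Q̇_H/Ẇ = 1489/595.0 = 2.502.
In absolute terms T_C = 283.45 K and T_H = 331.55 K, so ΔT = 48.10 K.
COP_Carnot = T_H/ΔT = 331.55/48.10 = 6.893.
η_II = COP_actual/COP_Carnot = 2.502/6.893 = 0.3630.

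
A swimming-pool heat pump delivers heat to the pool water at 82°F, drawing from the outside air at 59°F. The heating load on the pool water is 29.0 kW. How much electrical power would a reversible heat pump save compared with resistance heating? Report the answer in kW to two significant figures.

In absolute terms T_C = 288.15 K and T_H = 300.93 K, so ΔT = 12.78 K.
COP_Carnot = T_H/ΔT = 300.93/12.78 = 23.55.
Resistance heating needs Ẇ_res = Q̇_H = 29.00 kW; the reversible heat pump needs only Ẇ_hp = Q̇_H/COP = 1.231 kW.
Saving = 29.00 − 1.231 = 27.77 kW.

28 kW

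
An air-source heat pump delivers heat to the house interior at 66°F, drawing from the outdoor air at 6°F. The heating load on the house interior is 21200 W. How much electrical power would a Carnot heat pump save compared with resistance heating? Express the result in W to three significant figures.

In absolute terms T_C = 258.71 K and T_H = 292.04 K, so ΔT = 33.33 K.
COP_Carnot = T_H/ΔT = 292.04/33.33 = 8.761.
Resistance heating needs Ẇ_res = Q̇_H = 21200 W; the reversible heat pump needs only Ẇ_hp = Q̇_H/COP = 2420 W.
Saving = 21200 − 2420 = 18780 W.

18800 W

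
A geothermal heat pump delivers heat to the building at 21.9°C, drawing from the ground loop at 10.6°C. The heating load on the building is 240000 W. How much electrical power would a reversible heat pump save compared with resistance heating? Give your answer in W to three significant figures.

In absolute terms T_C = 283.75 K and T_H = 295.05 K, so ΔT = 11.30 K.
COP_Carnot = T_H/ΔT = 295.05/11.30 = 26.11.
Resistance heating needs Ẇ_res = Q̇_H = 240000 W; the reversible heat pump needs only Ẇ_hp = Q̇_H/COP = 9192 W.
Saving = 240000 − 9192 = 230800 W.

231000 W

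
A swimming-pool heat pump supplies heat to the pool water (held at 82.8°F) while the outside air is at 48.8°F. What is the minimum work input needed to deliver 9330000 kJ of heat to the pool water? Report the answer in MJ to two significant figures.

580 MJ

In absolute terms T_C = 282.48 K and T_H = 301.37 K, so ΔT = 18.89 K.
The reversible limit is COP_HP = T_H/ΔT = 15.96, so W_min = Q_H/COP = Q_H·ΔT/T_H.
W_min = 9330000 × 18.89/301.37 = 584800 kJ = 584.8 MJ.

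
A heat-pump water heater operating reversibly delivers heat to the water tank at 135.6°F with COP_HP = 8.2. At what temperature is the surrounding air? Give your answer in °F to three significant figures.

COP_HP = T_H/(T_H − T_C) gives T_H − T_C = T_H/COP.
With T_H = 330.71 K, T_C = 330.71 × (1 − 1/8.2) = 290.38 K.
Converting, 290.38 K = 63.01°F.

63.0 °F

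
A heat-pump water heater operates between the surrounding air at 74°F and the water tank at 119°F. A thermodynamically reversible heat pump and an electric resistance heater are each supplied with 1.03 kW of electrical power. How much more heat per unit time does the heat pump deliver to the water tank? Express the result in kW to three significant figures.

12.2 kW

In absolute terms T_C = 296.48 K and T_H = 321.48 K, so ΔT = 25.00 K.
COP_Carnot = T_H/ΔT = 321.48/25.00 = 12.86.
The heat pump delivers Q̇_H = COP × Ẇ = 13.25 kW; the resistance heater delivers Ẇ = 1.030 kW.
Extra = (COP − 1)·Ẇ = 12.22 kW.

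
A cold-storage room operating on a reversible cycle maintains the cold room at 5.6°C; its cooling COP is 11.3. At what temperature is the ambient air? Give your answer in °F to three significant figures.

86.5 °F

COP_R = T_C/(T_H − T_C) gives T_H − T_C = T_C/COP.
With T_C = 278.75 K, T_H = 278.75 × (1 + 1/11.3) = 303.42 K.
Converting, 303.42 K = 86.48°F.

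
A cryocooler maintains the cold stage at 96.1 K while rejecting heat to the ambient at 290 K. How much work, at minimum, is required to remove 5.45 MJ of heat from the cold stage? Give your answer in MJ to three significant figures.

11.0 MJ

The reservoir spacing is ΔT = 290 − 96.1 = 193.9 K.
The reversible limit is COP_R = T_C/ΔT = 0.4956, so W_min = Q_C/COP = Q_C·ΔT/T_C.
W_min = 5.450 × 193.9/96.10 = 11.00 MJ.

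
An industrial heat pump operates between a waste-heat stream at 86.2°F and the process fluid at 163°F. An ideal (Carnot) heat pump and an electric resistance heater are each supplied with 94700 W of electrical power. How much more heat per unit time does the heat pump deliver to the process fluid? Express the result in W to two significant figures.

In absolute terms T_C = 303.26 K and T_H = 345.93 K, so ΔT = 42.67 K.
COP_Carnot = T_H/ΔT = 345.93/42.67 = 8.108.
The heat pump delivers Q̇_H = COP × Ẇ = 767800 W; the resistance heater delivers Ẇ = 94700 W.
Extra = (COP − 1)·Ẇ = 673100 W.

670000 W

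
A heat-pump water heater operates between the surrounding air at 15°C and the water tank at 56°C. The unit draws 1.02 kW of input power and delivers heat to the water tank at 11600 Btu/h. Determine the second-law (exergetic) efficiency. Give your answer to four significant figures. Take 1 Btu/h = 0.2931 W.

Converting, Q̇_H = 11600 Btu/h = 3.400 kW, so COP_actual = Q̇_H/Ẇ = 3.400/1.020 = 3.333.
In absolute terms T_C = 288.15 K and T_H = 329.15 K, so ΔT = 41.00 K.
COP_Carnot = T_H/ΔT = 329.15/41.00 = 8.028.
η_II = COP_actual/COP_Carnot = 3.333/8.028 = 0.4152.

0.4152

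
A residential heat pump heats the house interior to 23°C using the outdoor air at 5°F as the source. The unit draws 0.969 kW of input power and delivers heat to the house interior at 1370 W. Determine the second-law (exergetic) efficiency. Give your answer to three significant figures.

Converting, Q̇_H = 1370 W = 1.370 kW, so COP_actual = Q̇_H/Ẇ = 1.370/0.9690 = 1.414.
In absolute terms T_C = 258.15 K and T_H = 296.15 K, so ΔT = 38.00 K.
COP_Carnot = T_H/ΔT = 296.15/38.00 = 7.793.
η_II = COP_actual/COP_Carnot = 1.414/7.793 = 0.1814.

0.181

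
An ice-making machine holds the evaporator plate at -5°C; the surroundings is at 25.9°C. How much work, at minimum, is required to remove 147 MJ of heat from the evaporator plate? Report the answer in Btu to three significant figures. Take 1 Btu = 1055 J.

In absolute terms T_C = 268.15 K and T_H = 299.05 K, so ΔT = 30.90 K.
The reversible limit is COP_R = T_C/ΔT = 8.678, so W_min = Q_C/COP = Q_C·ΔT/T_C.
W_min = 147.0 × 30.90/268.15 = 16.94 MJ = 16060 Btu.

16100 Btu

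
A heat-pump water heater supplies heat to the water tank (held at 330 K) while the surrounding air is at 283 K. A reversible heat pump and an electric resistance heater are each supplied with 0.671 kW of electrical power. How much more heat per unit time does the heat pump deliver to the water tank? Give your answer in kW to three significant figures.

The reservoir spacing is ΔT = 330 − 283 = 47.00 K.
COP_Carnot = T_H/ΔT = 330.00/47.00 = 7.021.
The heat pump delivers Q̇_H = COP × Ẇ = 4.711 kW; the resistance heater delivers Ẇ = 0.6710 kW.
Extra = (COP − 1)·Ẇ = 4.040 kW.

4.04 kW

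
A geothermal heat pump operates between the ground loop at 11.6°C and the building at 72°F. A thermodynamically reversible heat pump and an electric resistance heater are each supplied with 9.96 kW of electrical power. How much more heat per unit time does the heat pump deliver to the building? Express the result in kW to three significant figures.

267 kW

In absolute terms T_C = 284.75 K and T_H = 295.37 K, so ΔT = 10.62 K.
COP_Carnot = T_H/ΔT = 295.37/10.62 = 27.81.
The heat pump delivers Q̇_H = COP × Ẇ = 277.0 kW; the resistance heater delivers Ẇ = 9.960 kW.
Extra = (COP − 1)·Ẇ = 267.0 kW.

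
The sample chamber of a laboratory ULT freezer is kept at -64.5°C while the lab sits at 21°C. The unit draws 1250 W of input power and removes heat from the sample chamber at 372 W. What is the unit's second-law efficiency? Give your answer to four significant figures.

COP_actual = Q̇_C/Ẇ = 372.0/1250 = 0.2976.
In absolute terms T_C = 208.65 K and T_H = 294.15 K, so ΔT = 85.50 K.
COP_Carnot = T_C/ΔT = 208.65/85.50 = 2.440.
η_II = COP_actual/COP_Carnot = 0.2976/2.440 = 0.1219.

0.1219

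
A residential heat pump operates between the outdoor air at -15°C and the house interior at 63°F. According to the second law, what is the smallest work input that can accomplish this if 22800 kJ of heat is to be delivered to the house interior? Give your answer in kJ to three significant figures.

In absolute terms T_C = 258.15 K and T_H = 290.37 K, so ΔT = 32.22 K.
The reversible limit is COP_HP = T_H/ΔT = 9.012, so W_min = Q_H/COP = Q_H·ΔT/T_H.
W_min = 22800 × 32.22/290.37 = 2530 kJ.

2530 kJ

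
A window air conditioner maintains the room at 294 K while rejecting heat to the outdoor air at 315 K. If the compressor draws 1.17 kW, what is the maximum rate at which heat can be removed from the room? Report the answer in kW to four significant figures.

16.38 kW

The reservoir spacing is ΔT = 315 − 294 = 21.00 K.
COP_Carnot = T_C/ΔT = 294.00/21.00 = 14.00.
Q̇_max = COP_Carnot × Ẇ = 14.00 × 1.170 kW = 16.38 kW.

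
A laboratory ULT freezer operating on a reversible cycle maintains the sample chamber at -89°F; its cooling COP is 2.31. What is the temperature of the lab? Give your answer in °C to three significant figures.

21.9 °C

COP_R = T_C/(T_H − T_C) gives T_H − T_C = T_C/COP.
With T_C = 205.93 K, T_H = 205.93 × (1 + 1/2.31) = 295.07 K.
Converting, 295.07 K = 21.92°C.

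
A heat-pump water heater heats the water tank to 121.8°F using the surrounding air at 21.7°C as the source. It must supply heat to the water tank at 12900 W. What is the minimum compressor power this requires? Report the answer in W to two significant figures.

1100 W

In absolute terms T_C = 294.85 K and T_H = 323.04 K, so ΔT = 28.19 K.
COP_Carnot = T_H/ΔT = 323.04/28.19 = 11.46.
Ẇ_min = Q̇/COP_Carnot = 12900/11.46 = 1126 W.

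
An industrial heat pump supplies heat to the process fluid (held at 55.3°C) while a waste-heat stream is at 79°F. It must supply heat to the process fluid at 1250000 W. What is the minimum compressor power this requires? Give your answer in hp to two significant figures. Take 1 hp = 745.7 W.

In absolute terms T_C = 299.26 K and T_H = 328.45 K, so ΔT = 29.19 K.
COP_Carnot = T_H/ΔT = 328.45/29.19 = 11.25.
Ẇ_min = Q̇/COP_Carnot = 1250000/11.25 = 111100 W = 149.0 hp.

150 hp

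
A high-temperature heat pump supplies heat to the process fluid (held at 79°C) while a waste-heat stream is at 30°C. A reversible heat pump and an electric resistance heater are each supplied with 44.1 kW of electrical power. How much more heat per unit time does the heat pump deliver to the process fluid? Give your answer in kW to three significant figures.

273 kW

In absolute terms T_C = 303.15 K and T_H = 352.15 K, so ΔT = 49.00 K.
COP_Carnot = T_H/ΔT = 352.15/49.00 = 7.187.
The heat pump delivers Q̇_H = COP × Ẇ = 316.9 kW; the resistance heater delivers Ẇ = 44.10 kW.
Extra = (COP − 1)·Ẇ = 272.8 kW.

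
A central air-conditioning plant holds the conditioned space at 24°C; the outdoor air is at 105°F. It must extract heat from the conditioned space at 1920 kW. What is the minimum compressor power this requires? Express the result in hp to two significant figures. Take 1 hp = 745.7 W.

140 hp

In absolute terms T_C = 297.15 K and T_H = 313.71 K, so ΔT = 16.56 K.
COP_Carnot = T_C/ΔT = 297.15/16.56 = 17.95.
Ẇ_min = Q̇/COP_Carnot = 1920/17.95 = 107.0 kW = 143.5 hp.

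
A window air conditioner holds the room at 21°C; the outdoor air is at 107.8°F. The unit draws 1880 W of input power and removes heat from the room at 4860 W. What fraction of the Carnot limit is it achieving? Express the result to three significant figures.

0.186

COP_actual = Q̇_C/Ẇ = 4860/1880 = 2.585.
In absolute terms T_C = 294.15 K and T_H = 315.26 K, so ΔT = 21.11 K.
COP_Carnot = T_C/ΔT = 294.15/21.11 = 13.93.
η_II = COP_actual/COP_Carnot = 2.585/13.93 = 0.1855.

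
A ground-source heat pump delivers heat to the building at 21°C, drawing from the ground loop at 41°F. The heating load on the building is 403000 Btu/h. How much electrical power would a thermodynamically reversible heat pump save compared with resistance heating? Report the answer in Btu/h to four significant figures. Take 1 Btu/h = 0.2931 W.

381100 Btu/h

In absolute terms T_C = 278.15 K and T_H = 294.15 K, so ΔT = 16.00 K.
COP_Carnot = T_H/ΔT = 294.15/16.00 = 18.38.
Resistance heating needs Ẇ_res = Q̇_H = 403000 Btu/h; the reversible heat pump needs only Ẇ_hp = Q̇_H/COP = 21920 Btu/h.
Saving = 403000 − 21920 = 381100 Btu/h.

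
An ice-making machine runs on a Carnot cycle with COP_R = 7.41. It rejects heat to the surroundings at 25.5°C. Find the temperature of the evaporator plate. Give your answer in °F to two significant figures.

For a Carnot refrigerator COP_R = T_C/(T_H − T_C), so T_C = COP·T_H/(1 + COP).
With T_H = 298.65 K, T_C = 7.41 × 298.65/8.410 = 263.14 K.
Converting, 263.14 K = 13.98°F.

14 °F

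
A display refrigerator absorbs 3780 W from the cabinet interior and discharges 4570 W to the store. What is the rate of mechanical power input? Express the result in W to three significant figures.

790 W

For a cyclic device the first law requires Q̇_H = Q̇_C + Ẇ.
Ẇ = Q̇_H − Q̇_C = 790.0 W.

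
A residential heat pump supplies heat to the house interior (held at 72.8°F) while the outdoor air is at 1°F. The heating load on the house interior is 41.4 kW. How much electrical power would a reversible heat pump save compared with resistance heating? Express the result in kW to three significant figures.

In absolute terms T_C = 255.93 K and T_H = 295.82 K, so ΔT = 39.89 K.
COP_Carnot = T_H/ΔT = 295.82/39.89 = 7.416.
Resistance heating needs Ẇ_res = Q̇_H = 41.40 kW; the reversible heat pump needs only Ẇ_hp = Q̇_H/COP = 5.583 kW.
Saving = 41.40 − 5.583 = 35.82 kW.

35.8 kW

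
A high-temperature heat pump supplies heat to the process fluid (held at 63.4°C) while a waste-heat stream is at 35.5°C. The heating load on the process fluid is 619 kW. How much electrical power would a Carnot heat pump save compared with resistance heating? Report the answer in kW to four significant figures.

In absolute terms T_C = 308.65 K and T_H = 336.55 K, so ΔT = 27.90 K.
COP_Carnot = T_H/ΔT = 336.55/27.90 = 12.06.
Resistance heating needs Ẇ_res = Q̇_H = 619.0 kW; the reversible heat pump needs only Ẇ_hp = Q̇_H/COP = 51.32 kW.
Saving = 619.0 − 51.32 = 567.7 kW.

567.7 kW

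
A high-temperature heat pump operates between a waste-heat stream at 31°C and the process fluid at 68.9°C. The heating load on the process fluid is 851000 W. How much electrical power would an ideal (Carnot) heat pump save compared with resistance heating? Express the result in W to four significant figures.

In absolute terms T_C = 304.15 K and T_H = 342.05 K, so ΔT = 37.90 K.
COP_Carnot = T_H/ΔT = 342.05/37.90 = 9.025.
Resistance heating needs Ẇ_res = Q̇_H = 851000 W; the reversible heat pump needs only Ẇ_hp = Q̇_H/COP = 94290 W.
Saving = 851000 − 94290 = 756700 W.

756700 W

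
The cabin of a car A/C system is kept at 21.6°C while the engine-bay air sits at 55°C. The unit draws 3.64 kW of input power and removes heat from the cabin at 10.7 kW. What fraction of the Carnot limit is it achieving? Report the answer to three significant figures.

COP_actual = Q̇_C/Ẇ = 10.70/3.640 = 2.940.
In absolute terms T_C = 294.75 K and T_H = 328.15 K, so ΔT = 33.40 K.
COP_Carnot = T_C/ΔT = 294.75/33.40 = 8.825.
η_II = COP_actual/COP_Carnot = 2.940/8.825 = 0.3331.

0.333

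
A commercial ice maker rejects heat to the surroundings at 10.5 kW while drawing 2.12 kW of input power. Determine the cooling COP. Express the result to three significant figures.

3.95

The first law gives Q̇_H = Q̇_C + Ẇ, so the three rates are Q̇_C = 8.380, Q̇_H = 10.50, Ẇ = 2.120 kW.
COP_R = Q̇_C/Ẇ = 8.380/2.120 = 3.953.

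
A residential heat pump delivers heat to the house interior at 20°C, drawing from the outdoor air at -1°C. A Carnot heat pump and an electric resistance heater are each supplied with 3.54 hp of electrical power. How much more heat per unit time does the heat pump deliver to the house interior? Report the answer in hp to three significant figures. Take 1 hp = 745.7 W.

45.9 hp

In absolute terms T_C = 272.15 K and T_H = 293.15 K, so ΔT = 21.00 K.
COP_Carnot = T_H/ΔT = 293.15/21.00 = 13.96.
The heat pump delivers Q̇_H = COP × Ẇ = 49.42 hp; the resistance heater delivers Ẇ = 3.540 hp.
Extra = (COP − 1)·Ẇ = 45.88 hp.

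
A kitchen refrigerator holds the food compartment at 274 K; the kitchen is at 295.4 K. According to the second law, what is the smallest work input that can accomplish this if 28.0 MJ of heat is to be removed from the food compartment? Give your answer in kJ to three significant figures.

The reservoir spacing is ΔT = 295.4 − 274 = 21.40 K.
The reversible limit is COP_R = T_C/ΔT = 12.80, so W_min = Q_C/COP = Q_C·ΔT/T_C.
W_min = 28.00 × 21.40/274.00 = 2.187 MJ = 2187 kJ.

2190 kJ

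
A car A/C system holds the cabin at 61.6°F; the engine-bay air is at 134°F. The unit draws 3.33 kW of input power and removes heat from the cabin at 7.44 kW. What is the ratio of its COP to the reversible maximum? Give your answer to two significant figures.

COP_actual = Q̇_C/Ẇ = 7.440/3.330 = 2.234.
In absolute terms T_C = 289.59 K and T_H = 329.82 K, so ΔT = 40.22 K.
COP_Carnot = T_C/ΔT = 289.59/40.22 = 7.200.
η_II = COP_actual/COP_Carnot = 2.234/7.200 = 0.3103.

0.31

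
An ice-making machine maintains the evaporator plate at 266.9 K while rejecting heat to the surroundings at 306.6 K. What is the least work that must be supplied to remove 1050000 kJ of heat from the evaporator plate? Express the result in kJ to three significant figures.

156000 kJ

The reservoir spacing is ΔT = 306.6 − 266.9 = 39.70 K.
The reversible limit is COP_R = T_C/ΔT = 6.723, so W_min = Q_C/COP = Q_C·ΔT/T_C.
W_min = 1050000 × 39.70/266.90 = 156200 kJ.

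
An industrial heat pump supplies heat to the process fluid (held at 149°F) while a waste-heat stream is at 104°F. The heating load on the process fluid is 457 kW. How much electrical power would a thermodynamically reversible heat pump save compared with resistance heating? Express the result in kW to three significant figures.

423 kW

In absolute terms T_C = 313.15 K and T_H = 338.15 K, so ΔT = 25.00 K.
COP_Carnot = T_H/ΔT = 338.15/25.00 = 13.53.
Resistance heating needs Ẇ_res = Q̇_H = 457.0 kW; the reversible heat pump needs only Ẇ_hp = Q̇_H/COP = 33.79 kW.
Saving = 457.0 − 33.79 = 423.2 kW.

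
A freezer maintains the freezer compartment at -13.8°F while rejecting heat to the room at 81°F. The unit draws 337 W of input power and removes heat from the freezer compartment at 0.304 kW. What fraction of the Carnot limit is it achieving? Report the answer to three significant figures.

0.192

Converting, Q̇_C = 0.3040 kW = 304.0 W, so COP_actual = Q̇_C/Ẇ = 304.0/337.0 = 0.9021.
In absolute terms T_C = 247.71 K and T_H = 300.37 K, so ΔT = 52.67 K.
COP_Carnot = T_C/ΔT = 247.71/52.67 = 4.703.
η_II = COP_actual/COP_Carnot = 0.9021/4.703 = 0.1918.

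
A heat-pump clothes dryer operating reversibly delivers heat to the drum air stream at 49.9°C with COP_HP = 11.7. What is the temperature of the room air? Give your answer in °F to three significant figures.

COP_HP = T_H/(T_H − T_C) gives T_H − T_C = T_H/COP.
With T_H = 323.05 K, T_C = 323.05 × (1 − 1/11.7) = 295.44 K.
Converting, 295.44 K = 72.12°F.

72.1 °F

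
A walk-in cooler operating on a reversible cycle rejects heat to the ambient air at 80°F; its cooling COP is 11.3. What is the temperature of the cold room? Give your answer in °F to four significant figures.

36.12 °F

For a Carnot refrigerator COP_R = T_C/(T_H − T_C), so T_C = COP·T_H/(1 + COP).
With T_H = 299.82 K, T_C = 11.3 × 299.82/12.30 = 275.44 K.
Converting, 275.44 K = 36.12°F.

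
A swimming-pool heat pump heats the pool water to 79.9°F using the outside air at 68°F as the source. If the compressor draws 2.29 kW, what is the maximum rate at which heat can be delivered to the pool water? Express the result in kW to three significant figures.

In absolute terms T_C = 293.15 K and T_H = 299.76 K, so ΔT = 6.611 K.
COP_Carnot = T_H/ΔT = 299.76/6.611 = 45.34.
Q̇_max = COP_Carnot × Ẇ = 45.34 × 2.290 kW = 103.8 kW.

104 kW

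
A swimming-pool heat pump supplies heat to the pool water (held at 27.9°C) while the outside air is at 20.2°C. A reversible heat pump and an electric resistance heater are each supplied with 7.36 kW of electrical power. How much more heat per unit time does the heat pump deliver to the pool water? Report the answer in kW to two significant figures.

In absolute terms T_C = 293.35 K and T_H = 301.05 K, so ΔT = 7.700 K.
COP_Carnot = T_H/ΔT = 301.05/7.700 = 39.10.
The heat pump delivers Q̇_H = COP × Ẇ = 287.8 kW; the resistance heater delivers Ẇ = 7.360 kW.
Extra = (COP − 1)·Ẇ = 280.4 kW.

280 kW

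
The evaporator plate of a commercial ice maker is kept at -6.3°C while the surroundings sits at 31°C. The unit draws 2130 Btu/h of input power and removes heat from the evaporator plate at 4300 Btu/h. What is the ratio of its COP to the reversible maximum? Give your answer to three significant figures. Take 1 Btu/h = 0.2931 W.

0.282

COP_actual = Q̇_C/Ẇ = 4300/2130 = 2.019.
In absolute terms T_C = 266.85 K and T_H = 304.15 K, so ΔT = 37.30 K.
COP_Carnot = T_C/ΔT = 266.85/37.30 = 7.154.
η_II = COP_actual/COP_Carnot = 2.019/7.154 = 0.2822.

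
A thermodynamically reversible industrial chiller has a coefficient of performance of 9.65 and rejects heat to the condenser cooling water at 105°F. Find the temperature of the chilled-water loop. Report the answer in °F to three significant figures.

52.0 °F

For a Carnot refrigerator COP_R = T_C/(T_H − T_C), so T_C = COP·T_H/(1 + COP).
With T_H = 313.71 K, T_C = 9.65 × 313.71/10.65 = 284.25 K.
Converting, 284.25 K = 51.98°F.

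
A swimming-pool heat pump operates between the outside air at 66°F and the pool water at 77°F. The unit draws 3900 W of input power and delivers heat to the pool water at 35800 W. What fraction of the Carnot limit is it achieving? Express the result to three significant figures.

0.188

COP_actual = Q̇_H/Ẇ = 35800/3900 = 9.179.
In absolute terms T_C = 292.04 K and T_H = 298.15 K, so ΔT = 6.111 K.
COP_Carnot = T_H/ΔT = 298.15/6.111 = 48.79.
η_II = COP_actual/COP_Carnot = 9.179/48.79 = 0.1881.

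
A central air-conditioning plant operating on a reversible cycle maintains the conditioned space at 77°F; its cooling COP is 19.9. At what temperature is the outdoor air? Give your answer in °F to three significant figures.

COP_R = T_C/(T_H − T_C) gives T_H − T_C = T_C/COP.
With T_C = 298.15 K, T_H = 298.15 × (1 + 1/19.9) = 313.13 K.
Converting, 313.13 K = 103.97°F.

104 °F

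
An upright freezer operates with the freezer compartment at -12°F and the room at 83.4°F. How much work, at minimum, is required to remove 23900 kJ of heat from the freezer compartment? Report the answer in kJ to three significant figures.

5090 kJ

In absolute terms T_C = 248.71 K and T_H = 301.71 K, so ΔT = 53.00 K.
The reversible limit is COP_R = T_C/ΔT = 4.693, so W_min = Q_C/COP = Q_C·ΔT/T_C.
W_min = 23900 × 53.00/248.71 = 5093 kJ.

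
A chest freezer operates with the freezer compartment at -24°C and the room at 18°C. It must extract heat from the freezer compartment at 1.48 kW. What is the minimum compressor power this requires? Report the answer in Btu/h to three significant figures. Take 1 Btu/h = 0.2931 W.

851 Btu/h

In absolute terms T_C = 249.15 K and T_H = 291.15 K, so ΔT = 42.00 K.
COP_Carnot = T_C/ΔT = 249.15/42.00 = 5.932.
Ẇ_min = Q̇/COP_Carnot = 1.480/5.932 = 0.2495 kW = 851.2 Btu/h.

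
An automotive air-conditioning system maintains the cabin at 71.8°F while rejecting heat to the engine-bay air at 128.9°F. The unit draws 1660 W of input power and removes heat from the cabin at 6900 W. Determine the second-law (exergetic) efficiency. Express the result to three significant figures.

0.447

COP_actual = Q̇_C/Ẇ = 6900/1660 = 4.157.
In absolute terms T_C = 295.26 K and T_H = 326.98 K, so ΔT = 31.72 K.
COP_Carnot = T_C/ΔT = 295.26/31.72 = 9.308.
η_II = COP_actual/COP_Carnot = 4.157/9.308 = 0.4466.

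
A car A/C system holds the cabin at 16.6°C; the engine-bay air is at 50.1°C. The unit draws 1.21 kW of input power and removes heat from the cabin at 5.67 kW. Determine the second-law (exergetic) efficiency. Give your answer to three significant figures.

COP_actual = Q̇_C/Ẇ = 5.670/1.210 = 4.686.
In absolute terms T_C = 289.75 K and T_H = 323.25 K, so ΔT = 33.50 K.
COP_Carnot = T_C/ΔT = 289.75/33.50 = 8.649.
η_II = COP_actual/COP_Carnot = 4.686/8.649 = 0.5418.

0.542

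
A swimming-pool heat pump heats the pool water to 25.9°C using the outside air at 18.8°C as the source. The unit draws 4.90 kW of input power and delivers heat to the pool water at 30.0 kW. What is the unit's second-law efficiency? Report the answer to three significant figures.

COP_actual = Q̇_H/Ẇ = 30.00/4.900 = 6.122.
In absolute terms T_C = 291.95 K and T_H = 299.05 K, so ΔT = 7.100 K.
COP_Carnot = T_H/ΔT = 299.05/7.100 = 42.12.
η_II = COP_actual/COP_Carnot = 6.122/42.12 = 0.1454.

0.145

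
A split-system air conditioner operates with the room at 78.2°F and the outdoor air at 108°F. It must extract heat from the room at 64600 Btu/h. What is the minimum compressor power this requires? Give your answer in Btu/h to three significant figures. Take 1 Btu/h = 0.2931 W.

In absolute terms T_C = 298.82 K and T_H = 315.37 K, so ΔT = 16.56 K.
COP_Carnot = T_C/ΔT = 298.82/16.56 = 18.05.
Ẇ_min = Q̇/COP_Carnot = 64600/18.05 = 3579 Btu/h.

3580 Btu/h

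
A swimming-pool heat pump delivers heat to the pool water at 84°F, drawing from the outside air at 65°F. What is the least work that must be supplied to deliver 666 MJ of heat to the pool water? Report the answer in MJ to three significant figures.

23.3 MJ

In absolute terms T_C = 291.48 K and T_H = 302.04 K, so ΔT = 10.56 K.
The reversible limit is COP_HP = T_H/ΔT = 28.61, so W_min = Q_H/COP = Q_H·ΔT/T_H.
W_min = 666.0 × 10.56/302.04 = 23.28 MJ.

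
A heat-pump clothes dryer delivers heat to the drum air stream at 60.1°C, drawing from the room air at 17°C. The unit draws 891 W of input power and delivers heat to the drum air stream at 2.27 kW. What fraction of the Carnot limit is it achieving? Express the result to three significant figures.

0.329

Converting, Q̇_H = 2.270 kW = 2270 W, so COP_actual = Q̇_H/Ẇ = 2270/891.0 = 2.548.
In absolute terms T_C = 290.15 K and T_H = 333.25 K, so ΔT = 43.10 K.
COP_Carnot = T_H/ΔT = 333.25/43.10 = 7.732.
η_II = COP_actual/COP_Carnot = 2.548/7.732 = 0.3295.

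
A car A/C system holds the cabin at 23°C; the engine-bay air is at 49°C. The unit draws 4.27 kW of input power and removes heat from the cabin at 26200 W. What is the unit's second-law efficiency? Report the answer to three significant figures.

Converting, Q̇_C = 26200 W = 26.20 kW, so COP_actual = Q̇_C/Ẇ = 26.20/4.270 = 6.136.
In absolute terms T_C = 296.15 K and T_H = 322.15 K, so ΔT = 26.00 K.
COP_Carnot = T_C/ΔT = 296.15/26.00 = 11.39.
η_II = COP_actual/COP_Carnot = 6.136/11.39 = 0.5387.

0.539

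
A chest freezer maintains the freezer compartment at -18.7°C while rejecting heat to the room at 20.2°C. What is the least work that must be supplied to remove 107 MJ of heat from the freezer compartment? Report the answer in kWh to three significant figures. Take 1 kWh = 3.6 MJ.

In absolute terms T_C = 254.45 K and T_H = 293.35 K, so ΔT = 38.90 K.
The reversible limit is COP_R = T_C/ΔT = 6.541, so W_min = Q_C/COP = Q_C·ΔT/T_C.
W_min = 107.0 × 38.90/254.45 = 16.36 MJ = 4.544 kWh.

4.54 kWh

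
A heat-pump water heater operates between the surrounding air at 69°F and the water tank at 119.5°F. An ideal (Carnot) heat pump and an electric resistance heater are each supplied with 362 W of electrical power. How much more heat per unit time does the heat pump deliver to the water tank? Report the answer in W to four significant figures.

3790 W

In absolute terms T_C = 293.71 K and T_H = 321.76 K, so ΔT = 28.06 K.
COP_Carnot = T_H/ΔT = 321.76/28.06 = 11.47.
The heat pump delivers Q̇_H = COP × Ẇ = 4152 W; the resistance heater delivers Ẇ = 362.0 W.
Extra = (COP − 1)·Ẇ = 3790 W.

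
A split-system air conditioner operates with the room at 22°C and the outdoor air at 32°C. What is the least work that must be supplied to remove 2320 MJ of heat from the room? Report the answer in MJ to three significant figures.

In absolute terms T_C = 295.15 K and T_H = 305.15 K, so ΔT = 10.00 K.
The reversible limit is COP_R = T_C/ΔT = 29.52, so W_min = Q_C/COP = Q_C·ΔT/T_C.
W_min = 2320 × 10.00/295.15 = 78.60 MJ.

78.6 MJ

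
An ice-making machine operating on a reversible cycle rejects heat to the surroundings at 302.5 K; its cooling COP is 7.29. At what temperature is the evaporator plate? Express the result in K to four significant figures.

For a Carnot refrigerator COP_R = T_C/(T_H − T_C), so T_C = COP·T_H/(1 + COP).
With T_H = 302.50 K, T_C = 7.29 × 302.50/8.290 = 266.01 K.

266.0 K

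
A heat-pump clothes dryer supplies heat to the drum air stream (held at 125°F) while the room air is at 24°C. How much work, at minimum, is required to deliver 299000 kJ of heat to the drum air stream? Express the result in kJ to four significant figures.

In absolute terms T_C = 297.15 K and T_H = 324.82 K, so ΔT = 27.67 K.
The reversible limit is COP_HP = T_H/ΔT = 11.74, so W_min = Q_H/COP = Q_H·ΔT/T_H.
W_min = 299000 × 27.67/324.82 = 25470 kJ.

25470 kJ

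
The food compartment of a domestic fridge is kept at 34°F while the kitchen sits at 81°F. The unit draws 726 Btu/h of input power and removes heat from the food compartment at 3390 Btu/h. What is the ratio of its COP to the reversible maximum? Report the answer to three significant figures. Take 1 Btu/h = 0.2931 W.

COP_actual = Q̇_C/Ẇ = 3390/726.0 = 4.669.
In absolute terms T_C = 274.26 K and T_H = 300.37 K, so ΔT = 26.11 K.
COP_Carnot = T_C/ΔT = 274.26/26.11 = 10.50.
η_II = COP_actual/COP_Carnot = 4.669/10.50 = 0.4446.

0.445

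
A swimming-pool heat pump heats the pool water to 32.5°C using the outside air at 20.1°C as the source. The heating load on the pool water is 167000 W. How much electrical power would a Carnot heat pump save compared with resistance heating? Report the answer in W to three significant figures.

160000 W

In absolute terms T_C = 293.25 K and T_H = 305.65 K, so ΔT = 12.40 K.
COP_Carnot = T_H/ΔT = 305.65/12.40 = 24.65.
Resistance heating needs Ẇ_res = Q̇_H = 167000 W; the reversible heat pump needs only Ẇ_hp = Q̇_H/COP = 6775 W.
Saving = 167000 − 6775 = 160200 W.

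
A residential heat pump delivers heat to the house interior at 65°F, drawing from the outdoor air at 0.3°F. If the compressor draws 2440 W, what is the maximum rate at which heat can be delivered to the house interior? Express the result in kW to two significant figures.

In absolute terms T_C = 255.54 K and T_H = 291.48 K, so ΔT = 35.94 K.
COP_Carnot = T_H/ΔT = 291.48/35.94 = 8.109.
Q̇_max = COP_Carnot × Ẇ = 8.109 × 2440 W = 19790 W = 19.79 kW.

20 kW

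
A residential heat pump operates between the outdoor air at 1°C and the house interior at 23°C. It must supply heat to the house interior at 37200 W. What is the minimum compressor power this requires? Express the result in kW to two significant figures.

2.8 kW

In absolute terms T_C = 274.15 K and T_H = 296.15 K, so ΔT = 22.00 K.
COP_Carnot = T_H/ΔT = 296.15/22.00 = 13.46.
Ẇ_min = Q̇/COP_Carnot = 37200/13.46 = 2763 W = 2.763 kW.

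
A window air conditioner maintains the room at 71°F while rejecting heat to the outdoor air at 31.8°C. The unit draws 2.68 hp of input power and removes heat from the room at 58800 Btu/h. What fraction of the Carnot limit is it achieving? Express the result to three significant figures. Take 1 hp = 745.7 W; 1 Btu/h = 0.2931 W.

0.296

Converting, Q̇_C = 58800 Btu/h = 23.11 hp, so COP_actual = Q̇_C/Ẇ = 23.11/2.680 = 8.624.
In absolute terms T_C = 294.82 K and T_H = 304.95 K, so ΔT = 10.13 K.
COP_Carnot = T_C/ΔT = 294.82/10.13 = 29.09.
η_II = COP_actual/COP_Carnot = 8.624/29.09 = 0.2964.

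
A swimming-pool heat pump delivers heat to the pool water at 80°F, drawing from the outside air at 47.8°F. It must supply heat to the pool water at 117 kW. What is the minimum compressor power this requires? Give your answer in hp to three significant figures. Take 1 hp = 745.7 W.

9.36 hp

In absolute terms T_C = 281.93 K and T_H = 299.82 K, so ΔT = 17.89 K.
COP_Carnot = T_H/ΔT = 299.82/17.89 = 16.76.
Ẇ_min = Q̇/COP_Carnot = 117.0/16.76 = 6.981 kW = 9.362 hp.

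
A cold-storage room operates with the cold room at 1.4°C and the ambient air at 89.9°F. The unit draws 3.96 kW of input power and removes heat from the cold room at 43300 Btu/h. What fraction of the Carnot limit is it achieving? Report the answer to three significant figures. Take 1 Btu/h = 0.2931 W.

0.359

Converting, Q̇_C = 43300 Btu/h = 12.69 kW, so COP_actual = Q̇_C/Ẇ = 12.69/3.960 = 3.205.
In absolute terms T_C = 274.55 K and T_H = 305.32 K, so ΔT = 30.77 K.
COP_Carnot = T_C/ΔT = 274.55/30.77 = 8.924.
η_II = COP_actual/COP_Carnot = 3.205/8.924 = 0.3591.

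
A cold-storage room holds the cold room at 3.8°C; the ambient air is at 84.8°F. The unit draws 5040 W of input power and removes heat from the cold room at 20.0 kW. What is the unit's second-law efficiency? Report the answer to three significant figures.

Converting, Q̇_C = 20.00 kW = 20000 W, so COP_actual = Q̇_C/Ẇ = 20000/5040 = 3.968.
In absolute terms T_C = 276.95 K and T_H = 302.48 K, so ΔT = 25.53 K.
COP_Carnot = T_C/ΔT = 276.95/25.53 = 10.85.
η_II = COP_actual/COP_Carnot = 3.968/10.85 = 0.3659.

0.366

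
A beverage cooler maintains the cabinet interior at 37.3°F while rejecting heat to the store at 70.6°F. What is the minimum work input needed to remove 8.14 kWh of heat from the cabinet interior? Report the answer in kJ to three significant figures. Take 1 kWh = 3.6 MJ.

In absolute terms T_C = 276.09 K and T_H = 294.59 K, so ΔT = 18.50 K.
The reversible limit is COP_R = T_C/ΔT = 14.92, so W_min = Q_C/COP = Q_C·ΔT/T_C.
W_min = 8.140 × 18.50/276.09 = 0.5454 kWh = 1964 kJ.

1960 kJ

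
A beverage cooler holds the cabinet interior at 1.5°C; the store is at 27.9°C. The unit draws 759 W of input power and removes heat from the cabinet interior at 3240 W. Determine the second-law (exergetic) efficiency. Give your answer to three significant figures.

0.410

COP_actual = Q̇_C/Ẇ = 3240/759.0 = 4.269.
In absolute terms T_C = 274.65 K and T_H = 301.05 K, so ΔT = 26.40 K.
COP_Carnot = T_C/ΔT = 274.65/26.40 = 10.40.
η_II = COP_actual/COP_Carnot = 4.269/10.40 = 0.4103.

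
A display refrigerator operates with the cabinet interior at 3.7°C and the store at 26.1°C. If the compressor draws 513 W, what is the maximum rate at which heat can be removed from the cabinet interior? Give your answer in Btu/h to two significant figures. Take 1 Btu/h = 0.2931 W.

In absolute terms T_C = 276.85 K and T_H = 299.25 K, so ΔT = 22.40 K.
COP_Carnot = T_C/ΔT = 276.85/22.40 = 12.36.
Q̇_max = COP_Carnot × Ẇ = 12.36 × 513.0 W = 6340 W = 21630 Btu/h.

22000 Btu/h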